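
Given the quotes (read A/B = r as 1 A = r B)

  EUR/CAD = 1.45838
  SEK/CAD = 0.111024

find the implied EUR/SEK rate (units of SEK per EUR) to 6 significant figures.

EUR/SEK = 13.1357

1 EUR × 1.45838 = 1.45838 CAD
1.45838 CAD ÷ 0.111024 = 13.1357 SEK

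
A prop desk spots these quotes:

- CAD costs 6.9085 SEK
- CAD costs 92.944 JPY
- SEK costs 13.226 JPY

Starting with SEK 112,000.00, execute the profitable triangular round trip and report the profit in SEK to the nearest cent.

Profit: SEK 1,927.12

Profitable loop is SEK → CAD → JPY → SEK:
SEK 112,000.00 ÷ 6.9085 = CAD 16,211.91
CAD 16,211.91 × 92.944 = JPY 1,506,800
JPY 1,506,800 ÷ 13.226 = SEK 113,927.12
Profit = SEK 113,927.12 − SEK 112,000.00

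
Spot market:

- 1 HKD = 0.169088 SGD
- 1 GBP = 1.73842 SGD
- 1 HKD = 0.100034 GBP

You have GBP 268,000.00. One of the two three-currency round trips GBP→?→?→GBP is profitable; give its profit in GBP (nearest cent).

Profit: GBP 7,628.65

Profitable loop is GBP → SGD → HKD → GBP:
GBP 268,000.00 × 1.73842 = SGD 465,896.56
SGD 465,896.56 ÷ 0.169088 = HKD 2,755,349.64
HKD 2,755,349.64 × 0.100034 = GBP 275,628.65
Profit = GBP 275,628.65 − GBP 268,000.00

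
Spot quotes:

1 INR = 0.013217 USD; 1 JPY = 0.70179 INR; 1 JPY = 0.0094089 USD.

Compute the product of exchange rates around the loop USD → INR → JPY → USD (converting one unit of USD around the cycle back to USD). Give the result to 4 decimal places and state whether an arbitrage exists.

Around USD → INR → JPY → USD: 1 ÷ 0.013217 ÷ 0.70179 × 0.0094089 = 1.014376
Product > 1; profitable direction is USD → INR → JPY → USD.

1.0144 (arbitrage exists)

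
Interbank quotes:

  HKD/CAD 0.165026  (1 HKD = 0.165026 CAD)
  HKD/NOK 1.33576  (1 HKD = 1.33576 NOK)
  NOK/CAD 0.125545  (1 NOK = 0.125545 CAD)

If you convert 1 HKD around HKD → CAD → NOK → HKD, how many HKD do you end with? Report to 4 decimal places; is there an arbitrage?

Around HKD → CAD → NOK → HKD: 1 × 0.165026 ÷ 0.125545 ÷ 1.33576 = 0.984067
Product < 1; profitable direction is HKD → NOK → CAD → HKD.

0.9841 (arbitrage exists)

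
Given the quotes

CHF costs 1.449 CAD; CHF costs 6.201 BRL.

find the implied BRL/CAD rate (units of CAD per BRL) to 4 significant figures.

BRL/CAD = 0.2337

1 BRL ÷ 6.201 = 0.161264 CHF
0.161264 CHF × 1.449 = 0.233672 CAD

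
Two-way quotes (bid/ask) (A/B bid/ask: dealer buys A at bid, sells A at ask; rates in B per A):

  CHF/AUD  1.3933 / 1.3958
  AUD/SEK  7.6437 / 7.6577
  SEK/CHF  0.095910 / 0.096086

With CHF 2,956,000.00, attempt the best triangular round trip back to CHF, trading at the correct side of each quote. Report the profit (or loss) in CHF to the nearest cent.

Net profit: CHF 63,371.78

Best loop CHF → AUD → SEK → CHF:
CHF 2,956,000.00 × 1.3933 (sell CHF at bid) = AUD 4,118,594.80
AUD 4,118,594.80 × 7.6437 (sell AUD at bid) = SEK 31,481,303.07
SEK 31,481,303.07 × 0.095910 (sell SEK at bid) = CHF 3,019,371.78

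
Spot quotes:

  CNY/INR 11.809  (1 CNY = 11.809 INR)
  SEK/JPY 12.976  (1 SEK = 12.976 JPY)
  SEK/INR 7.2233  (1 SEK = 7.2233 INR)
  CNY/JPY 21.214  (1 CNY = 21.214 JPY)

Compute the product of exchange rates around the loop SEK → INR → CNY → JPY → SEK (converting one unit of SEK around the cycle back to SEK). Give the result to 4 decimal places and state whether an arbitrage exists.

Around SEK → INR → CNY → JPY → SEK: 1 × 7.2233 ÷ 11.809 × 21.214 ÷ 12.976 = 1.000010
Product ≈ 1 (deviation 0.001%, within rounding noise).

1.0000 (no arbitrage)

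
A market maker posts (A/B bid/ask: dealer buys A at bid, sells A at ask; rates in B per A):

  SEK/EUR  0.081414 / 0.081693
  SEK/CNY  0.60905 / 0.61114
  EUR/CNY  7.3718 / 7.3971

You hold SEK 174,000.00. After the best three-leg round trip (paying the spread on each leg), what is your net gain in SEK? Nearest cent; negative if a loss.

Best loop SEK → CNY → EUR → SEK:
SEK 174,000.00 × 0.60905 (sell SEK at bid) = CNY 105,974.70
CNY 105,974.70 ÷ 7.3971 (buy EUR at ask) = EUR 14,326.52
EUR 14,326.52 ÷ 0.081693 (buy SEK at ask) = SEK 175,370.23

Net profit: SEK 1,370.23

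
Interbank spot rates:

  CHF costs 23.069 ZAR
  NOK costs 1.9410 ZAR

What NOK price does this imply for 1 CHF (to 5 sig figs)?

CHF/NOK = 11.885

1 CHF × 23.069 = 23.069 ZAR
23.069 ZAR ÷ 1.9410 = 11.8851 NOK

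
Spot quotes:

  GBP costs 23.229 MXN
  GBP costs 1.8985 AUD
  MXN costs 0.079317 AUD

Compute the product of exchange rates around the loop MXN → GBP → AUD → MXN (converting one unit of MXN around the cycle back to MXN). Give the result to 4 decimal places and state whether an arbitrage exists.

Around MXN → GBP → AUD → MXN: 1 ÷ 23.229 × 1.8985 ÷ 0.079317 = 1.030419
Product > 1; profitable direction is MXN → GBP → AUD → MXN.

1.0304 (arbitrage exists)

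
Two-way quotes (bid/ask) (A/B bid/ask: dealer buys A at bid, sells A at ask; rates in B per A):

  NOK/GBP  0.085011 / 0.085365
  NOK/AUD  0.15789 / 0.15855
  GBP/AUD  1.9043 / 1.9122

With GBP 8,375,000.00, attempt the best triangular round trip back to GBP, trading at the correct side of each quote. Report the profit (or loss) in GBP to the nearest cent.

Best loop GBP → AUD → NOK → GBP:
GBP 8,375,000.00 × 1.9043 (sell GBP at bid) = AUD 15,948,512.50
AUD 15,948,512.50 ÷ 0.15855 (buy NOK at ask) = NOK 100,589,798.17
NOK 100,589,798.17 × 0.085011 (sell NOK at bid) = GBP 8,551,239.33

Net profit: GBP 176,239.33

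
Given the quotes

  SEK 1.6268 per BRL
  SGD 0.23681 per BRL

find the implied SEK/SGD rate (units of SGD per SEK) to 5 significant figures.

1 SEK ÷ 1.6268 = 0.614704 BRL
0.614704 BRL × 0.23681 = 0.145568 SGD

SEK/SGD = 0.14557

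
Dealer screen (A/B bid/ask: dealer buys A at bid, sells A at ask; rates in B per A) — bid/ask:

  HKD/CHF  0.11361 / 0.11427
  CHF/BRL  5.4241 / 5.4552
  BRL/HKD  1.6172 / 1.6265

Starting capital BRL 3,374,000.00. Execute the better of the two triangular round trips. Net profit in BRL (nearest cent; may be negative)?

Best loop BRL → HKD → CHF → BRL:
BRL 3,374,000.00 × 1.6172 (sell BRL at bid) = HKD 5,456,432.80
HKD 5,456,432.80 × 0.11361 (sell HKD at bid) = CHF 619,905.33
CHF 619,905.33 × 5.4241 (sell CHF at bid) = BRL 3,362,428.50

Net result: BRL -11,571.50 (no profitable arbitrage after spreads)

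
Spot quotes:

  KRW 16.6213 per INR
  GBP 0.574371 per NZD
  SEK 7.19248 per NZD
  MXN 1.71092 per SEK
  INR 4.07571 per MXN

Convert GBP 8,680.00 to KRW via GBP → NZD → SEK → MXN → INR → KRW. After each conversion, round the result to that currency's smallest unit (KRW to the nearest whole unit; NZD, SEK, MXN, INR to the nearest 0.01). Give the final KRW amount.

GBP 8,680.00 ÷ 0.574371 = NZD 15,112.18
NZD 15,112.18 × 7.19248 = SEK 108,694.05
SEK 108,694.05 × 1.71092 = MXN 185,966.82
MXN 185,966.82 × 4.07571 = INR 757,946.83
INR 757,946.83 × 16.6213 = KRW 12,598,062

KRW 12,598,062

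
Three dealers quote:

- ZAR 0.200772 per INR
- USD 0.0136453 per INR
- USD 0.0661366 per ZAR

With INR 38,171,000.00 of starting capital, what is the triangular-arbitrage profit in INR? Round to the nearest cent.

Profit: INR 1,054,782.52

Profitable loop is INR → USD → ZAR → INR:
INR 38,171,000.00 × 0.0136453 = USD 520,854.75
USD 520,854.75 ÷ 0.0661366 = ZAR 7,875,438.81
ZAR 7,875,438.81 ÷ 0.200772 = INR 39,225,782.52
Profit = INR 39,225,782.52 − INR 38,171,000.00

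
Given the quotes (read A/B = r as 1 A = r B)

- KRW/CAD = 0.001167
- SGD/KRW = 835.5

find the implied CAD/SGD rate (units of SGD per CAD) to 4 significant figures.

1 CAD ÷ 0.001167 = 856.898 KRW
856.898 KRW ÷ 835.5 = 1.02561 SGD

CAD/SGD = 1.026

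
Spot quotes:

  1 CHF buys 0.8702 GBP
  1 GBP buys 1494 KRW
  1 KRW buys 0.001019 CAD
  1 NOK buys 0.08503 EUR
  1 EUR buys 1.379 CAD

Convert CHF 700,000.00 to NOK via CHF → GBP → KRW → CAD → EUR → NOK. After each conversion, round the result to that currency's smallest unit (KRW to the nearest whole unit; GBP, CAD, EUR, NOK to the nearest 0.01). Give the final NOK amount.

CHF 700,000.00 × 0.8702 = GBP 609,140.00
GBP 609,140.00 × 1494 = KRW 910,055,160
KRW 910,055,160 × 0.001019 = CAD 927,346.21
CAD 927,346.21 ÷ 1.379 = EUR 672,477.31
EUR 672,477.31 ÷ 0.08503 = NOK 7,908,706.46

NOK 7,908,706.46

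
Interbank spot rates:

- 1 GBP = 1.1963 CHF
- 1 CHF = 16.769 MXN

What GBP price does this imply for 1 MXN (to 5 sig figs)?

1 MXN ÷ 16.769 = 0.0596338 CHF
0.0596338 CHF ÷ 1.1963 = 0.0498486 GBP

MXN/GBP = 0.049849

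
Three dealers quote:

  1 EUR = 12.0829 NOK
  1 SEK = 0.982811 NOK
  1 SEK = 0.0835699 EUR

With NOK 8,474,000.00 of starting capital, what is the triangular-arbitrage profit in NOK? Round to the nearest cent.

Profit: NOK 232,418.01

Profitable loop is NOK → SEK → EUR → NOK:
NOK 8,474,000.00 ÷ 0.982811 = SEK 8,622,207.12
SEK 8,622,207.12 × 0.0835699 = EUR 720,556.99
EUR 720,556.99 × 12.0829 = NOK 8,706,418.01
Profit = NOK 8,706,418.01 − NOK 8,474,000.00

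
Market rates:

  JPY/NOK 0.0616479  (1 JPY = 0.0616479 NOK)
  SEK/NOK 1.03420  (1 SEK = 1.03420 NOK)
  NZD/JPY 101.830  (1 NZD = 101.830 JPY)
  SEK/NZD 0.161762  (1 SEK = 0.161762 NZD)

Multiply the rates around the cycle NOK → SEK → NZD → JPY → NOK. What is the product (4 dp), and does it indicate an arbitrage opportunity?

Around NOK → SEK → NZD → JPY → NOK: 1 ÷ 1.03420 × 0.161762 × 101.830 × 0.0616479 = 0.981897
Product < 1; profitable direction is NOK → JPY → NZD → SEK → NOK.

0.9819 (arbitrage exists)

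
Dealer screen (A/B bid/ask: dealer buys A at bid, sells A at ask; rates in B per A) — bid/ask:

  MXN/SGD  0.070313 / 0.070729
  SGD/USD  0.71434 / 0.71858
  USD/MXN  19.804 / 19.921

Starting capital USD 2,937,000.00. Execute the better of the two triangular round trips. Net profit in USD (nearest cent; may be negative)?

Net result: USD -15,556.70 (no profitable arbitrage after spreads)

Best loop USD → MXN → SGD → USD:
USD 2,937,000.00 × 19.804 (sell USD at bid) = MXN 58,164,348.00
MXN 58,164,348.00 × 0.070313 (sell MXN at bid) = SGD 4,089,709.80
SGD 4,089,709.80 × 0.71434 (sell SGD at bid) = USD 2,921,443.30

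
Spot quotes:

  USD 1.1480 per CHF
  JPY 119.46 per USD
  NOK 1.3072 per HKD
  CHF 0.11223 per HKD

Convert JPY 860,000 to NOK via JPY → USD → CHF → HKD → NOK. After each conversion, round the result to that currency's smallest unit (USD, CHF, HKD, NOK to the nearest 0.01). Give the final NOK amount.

JPY 860,000 ÷ 119.46 = USD 7,199.06
USD 7,199.06 ÷ 1.1480 = CHF 6,270.96
CHF 6,270.96 ÷ 0.11223 = HKD 55,875.97
HKD 55,875.97 × 1.3072 = NOK 73,041.07

NOK 73,041.07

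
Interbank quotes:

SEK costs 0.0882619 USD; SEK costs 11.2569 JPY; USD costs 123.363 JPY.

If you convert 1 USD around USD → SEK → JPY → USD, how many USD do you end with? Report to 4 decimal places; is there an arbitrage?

Around USD → SEK → JPY → USD: 1 ÷ 0.0882619 × 11.2569 ÷ 123.363 = 1.033857
Product > 1; profitable direction is USD → SEK → JPY → USD.

1.0339 (arbitrage exists)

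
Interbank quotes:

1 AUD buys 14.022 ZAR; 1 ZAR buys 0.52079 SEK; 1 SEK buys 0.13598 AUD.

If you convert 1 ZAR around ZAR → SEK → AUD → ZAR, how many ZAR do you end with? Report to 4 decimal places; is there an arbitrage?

0.9930 (arbitrage exists)

Around ZAR → SEK → AUD → ZAR: 1 × 0.52079 × 0.13598 × 14.022 = 0.992996
Product < 1; profitable direction is ZAR → AUD → SEK → ZAR.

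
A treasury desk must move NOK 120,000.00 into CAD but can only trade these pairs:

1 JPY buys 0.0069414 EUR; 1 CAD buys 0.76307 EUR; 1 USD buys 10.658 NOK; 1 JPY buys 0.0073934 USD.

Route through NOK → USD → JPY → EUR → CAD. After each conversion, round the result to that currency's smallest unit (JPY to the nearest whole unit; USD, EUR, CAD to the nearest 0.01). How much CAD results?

CAD 13,853.01

NOK 120,000.00 ÷ 10.658 = USD 11,259.15
USD 11,259.15 ÷ 0.0073934 = JPY 1,522,865
JPY 1,522,865 × 0.0069414 = EUR 10,570.82
EUR 10,570.82 ÷ 0.76307 = CAD 13,853.01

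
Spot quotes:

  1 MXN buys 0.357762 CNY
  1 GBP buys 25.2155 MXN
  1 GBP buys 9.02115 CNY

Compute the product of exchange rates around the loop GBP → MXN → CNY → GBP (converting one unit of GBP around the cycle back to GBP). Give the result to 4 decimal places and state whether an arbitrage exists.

1.0000 (no arbitrage)

Around GBP → MXN → CNY → GBP: 1 × 25.2155 × 0.357762 ÷ 9.02115 = 1.000000
Product ≈ 1 (deviation 0.000%, within rounding noise).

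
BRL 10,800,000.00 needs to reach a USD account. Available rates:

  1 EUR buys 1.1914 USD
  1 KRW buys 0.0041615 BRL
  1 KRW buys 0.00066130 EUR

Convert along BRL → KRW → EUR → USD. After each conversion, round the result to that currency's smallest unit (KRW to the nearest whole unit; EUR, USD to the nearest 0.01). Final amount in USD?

USD 2,044,701.78

BRL 10,800,000.00 ÷ 0.0041615 = KRW 2,595,218,070
KRW 2,595,218,070 × 0.00066130 = EUR 1,716,217.71
EUR 1,716,217.71 × 1.1914 = USD 2,044,701.78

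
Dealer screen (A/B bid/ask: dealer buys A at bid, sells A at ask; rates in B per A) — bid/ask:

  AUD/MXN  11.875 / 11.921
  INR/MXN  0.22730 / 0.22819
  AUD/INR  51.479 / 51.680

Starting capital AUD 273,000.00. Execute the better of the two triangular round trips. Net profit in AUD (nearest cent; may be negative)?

Best loop AUD → MXN → INR → AUD:
AUD 273,000.00 × 11.875 (sell AUD at bid) = MXN 3,241,875.00
MXN 3,241,875.00 ÷ 0.22819 (buy INR at ask) = INR 14,206,910.91
INR 14,206,910.91 ÷ 51.680 (buy AUD at ask) = AUD 274,901.53

Net profit: AUD 1,901.53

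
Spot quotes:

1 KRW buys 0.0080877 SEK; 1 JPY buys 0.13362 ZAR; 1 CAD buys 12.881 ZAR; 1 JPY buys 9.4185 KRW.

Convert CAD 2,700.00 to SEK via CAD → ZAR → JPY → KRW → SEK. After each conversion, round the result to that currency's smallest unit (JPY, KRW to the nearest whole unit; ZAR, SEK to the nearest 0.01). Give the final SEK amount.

SEK 19,826.65

CAD 2,700.00 × 12.881 = ZAR 34,778.70
ZAR 34,778.70 ÷ 0.13362 = JPY 260,281
JPY 260,281 × 9.4185 = KRW 2,451,457
KRW 2,451,457 × 0.0080877 = SEK 19,826.65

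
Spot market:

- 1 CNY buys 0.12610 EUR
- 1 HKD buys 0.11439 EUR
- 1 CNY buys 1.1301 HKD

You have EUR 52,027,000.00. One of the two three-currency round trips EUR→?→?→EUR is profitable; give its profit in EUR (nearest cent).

Profitable loop is EUR → CNY → HKD → EUR:
EUR 52,027,000.00 ÷ 0.12610 = CNY 412,585,249.80
CNY 412,585,249.80 × 1.1301 = HKD 466,262,590.80
HKD 466,262,590.80 × 0.11439 = EUR 53,335,777.76
Profit = EUR 53,335,777.76 − EUR 52,027,000.00

Profit: EUR 1,308,777.76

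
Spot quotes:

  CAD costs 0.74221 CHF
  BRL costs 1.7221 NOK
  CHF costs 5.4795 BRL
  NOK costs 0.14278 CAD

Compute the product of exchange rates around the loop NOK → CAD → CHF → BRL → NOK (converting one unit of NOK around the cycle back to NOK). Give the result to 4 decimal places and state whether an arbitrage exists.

1.0000 (no arbitrage)

Around NOK → CAD → CHF → BRL → NOK: 1 × 0.14278 × 0.74221 × 5.4795 × 1.7221 = 0.999985
Product ≈ 1 (deviation 0.002%, within rounding noise).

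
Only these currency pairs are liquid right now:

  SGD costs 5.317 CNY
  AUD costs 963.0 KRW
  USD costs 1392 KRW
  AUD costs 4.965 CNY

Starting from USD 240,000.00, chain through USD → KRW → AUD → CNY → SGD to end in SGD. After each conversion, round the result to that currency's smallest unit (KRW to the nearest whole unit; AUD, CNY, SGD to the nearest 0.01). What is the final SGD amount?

SGD 323,949.10

USD 240,000.00 × 1392 = KRW 334,080,000
KRW 334,080,000 ÷ 963.0 = AUD 346,915.89
AUD 346,915.89 × 4.965 = CNY 1,722,437.39
CNY 1,722,437.39 ÷ 5.317 = SGD 323,949.10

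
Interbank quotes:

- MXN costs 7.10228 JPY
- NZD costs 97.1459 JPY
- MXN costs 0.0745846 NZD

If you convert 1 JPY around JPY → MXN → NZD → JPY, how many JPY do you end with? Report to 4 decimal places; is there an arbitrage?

1.0202 (arbitrage exists)

Around JPY → MXN → NZD → JPY: 1 ÷ 7.10228 × 0.0745846 × 97.1459 = 1.020178
Product > 1; profitable direction is JPY → MXN → NZD → JPY.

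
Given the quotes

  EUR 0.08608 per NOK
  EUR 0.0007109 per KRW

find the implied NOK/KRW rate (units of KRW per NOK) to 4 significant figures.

1 NOK × 0.08608 = 0.08608 EUR
0.08608 EUR ÷ 0.0007109 = 121.086 KRW

NOK/KRW = 121.1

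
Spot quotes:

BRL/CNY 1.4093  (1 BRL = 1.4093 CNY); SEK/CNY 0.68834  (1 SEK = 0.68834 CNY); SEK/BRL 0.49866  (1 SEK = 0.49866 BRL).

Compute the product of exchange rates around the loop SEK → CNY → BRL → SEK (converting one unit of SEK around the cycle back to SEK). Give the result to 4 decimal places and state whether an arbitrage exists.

0.9795 (arbitrage exists)

Around SEK → CNY → BRL → SEK: 1 × 0.68834 ÷ 1.4093 ÷ 0.49866 = 0.979479
Product < 1; profitable direction is SEK → BRL → CNY → SEK.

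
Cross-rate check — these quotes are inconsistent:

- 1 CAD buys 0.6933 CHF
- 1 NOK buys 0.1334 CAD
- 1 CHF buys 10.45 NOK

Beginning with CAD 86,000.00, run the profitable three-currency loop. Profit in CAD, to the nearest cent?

Profit: CAD 2,982.61

Profitable loop is CAD → NOK → CHF → CAD:
CAD 86,000.00 ÷ 0.1334 = NOK 644,677.66
NOK 644,677.66 ÷ 10.45 = CHF 61,691.64
CHF 61,691.64 ÷ 0.6933 = CAD 88,982.61
Profit = CAD 88,982.61 − CAD 86,000.00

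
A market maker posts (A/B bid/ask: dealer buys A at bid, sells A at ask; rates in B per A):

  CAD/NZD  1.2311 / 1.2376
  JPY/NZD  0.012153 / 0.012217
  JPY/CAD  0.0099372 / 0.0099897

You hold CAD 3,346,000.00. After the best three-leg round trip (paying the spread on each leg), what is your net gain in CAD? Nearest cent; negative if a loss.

Net profit: CAD 4,570.22

Best loop CAD → NZD → JPY → CAD:
CAD 3,346,000.00 × 1.2311 (sell CAD at bid) = NZD 4,119,260.60
NZD 4,119,260.60 ÷ 0.012217 (buy JPY at ask) = JPY 337,174,478
JPY 337,174,478 × 0.0099372 (sell JPY at bid) = CAD 3,350,570.22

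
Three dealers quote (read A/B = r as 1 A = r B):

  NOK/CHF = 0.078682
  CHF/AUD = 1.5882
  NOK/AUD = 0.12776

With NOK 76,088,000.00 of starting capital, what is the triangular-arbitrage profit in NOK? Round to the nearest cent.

Profit: NOK 1,703,203.32

Profitable loop is NOK → AUD → CHF → NOK:
NOK 76,088,000.00 × 0.12776 = AUD 9,721,002.88
AUD 9,721,002.88 ÷ 1.5882 = CHF 6,120,767.46
CHF 6,120,767.46 ÷ 0.078682 = NOK 77,791,203.32
Profit = NOK 77,791,203.32 − NOK 76,088,000.00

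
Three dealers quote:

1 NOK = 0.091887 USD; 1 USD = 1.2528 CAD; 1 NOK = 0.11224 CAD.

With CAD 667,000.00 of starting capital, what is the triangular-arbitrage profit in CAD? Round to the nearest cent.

Profit: CAD 17,091.18

Profitable loop is CAD → NOK → USD → CAD:
CAD 667,000.00 ÷ 0.11224 = NOK 5,942,622.95
NOK 5,942,622.95 × 0.091887 = USD 546,049.80
USD 546,049.80 × 1.2528 = CAD 684,091.18
Profit = CAD 684,091.18 − CAD 667,000.00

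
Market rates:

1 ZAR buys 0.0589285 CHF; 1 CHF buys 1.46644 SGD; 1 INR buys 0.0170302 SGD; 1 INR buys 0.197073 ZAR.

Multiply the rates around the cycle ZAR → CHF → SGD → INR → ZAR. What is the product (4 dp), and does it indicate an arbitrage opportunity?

Around ZAR → CHF → SGD → INR → ZAR: 1 × 0.0589285 × 1.46644 ÷ 0.0170302 × 0.197073 = 0.999993
Product ≈ 1 (deviation 0.001%, within rounding noise).

1.0000 (no arbitrage)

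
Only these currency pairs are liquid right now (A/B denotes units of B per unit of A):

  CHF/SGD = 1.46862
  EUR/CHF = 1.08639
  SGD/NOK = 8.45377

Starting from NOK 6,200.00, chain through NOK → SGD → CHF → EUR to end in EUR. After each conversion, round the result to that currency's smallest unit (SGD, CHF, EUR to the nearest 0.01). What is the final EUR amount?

EUR 459.67

NOK 6,200.00 ÷ 8.45377 = SGD 733.40
SGD 733.40 ÷ 1.46862 = CHF 499.38
CHF 499.38 ÷ 1.08639 = EUR 459.67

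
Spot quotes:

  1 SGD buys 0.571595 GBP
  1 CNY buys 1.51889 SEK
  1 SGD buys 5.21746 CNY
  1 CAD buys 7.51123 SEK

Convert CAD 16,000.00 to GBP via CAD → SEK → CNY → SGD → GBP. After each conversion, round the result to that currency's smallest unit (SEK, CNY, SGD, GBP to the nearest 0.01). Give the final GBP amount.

GBP 8,668.30

CAD 16,000.00 × 7.51123 = SEK 120,179.68
SEK 120,179.68 ÷ 1.51889 = CNY 79,123.36
CNY 79,123.36 ÷ 5.21746 = SGD 15,165.11
SGD 15,165.11 × 0.571595 = GBP 8,668.30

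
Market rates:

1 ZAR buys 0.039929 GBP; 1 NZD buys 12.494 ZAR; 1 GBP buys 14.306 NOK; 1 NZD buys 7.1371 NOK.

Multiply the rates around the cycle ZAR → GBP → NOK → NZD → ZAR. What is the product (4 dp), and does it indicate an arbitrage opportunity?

1.0000 (no arbitrage)

Around ZAR → GBP → NOK → NZD → ZAR: 1 × 0.039929 × 14.306 ÷ 7.1371 × 12.494 = 0.999969
Product ≈ 1 (deviation 0.003%, within rounding noise).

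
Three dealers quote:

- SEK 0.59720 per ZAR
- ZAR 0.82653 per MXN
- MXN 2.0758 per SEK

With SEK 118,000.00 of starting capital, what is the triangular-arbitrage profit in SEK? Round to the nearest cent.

Profitable loop is SEK → MXN → ZAR → SEK:
SEK 118,000.00 × 2.0758 = MXN 244,944.40
MXN 244,944.40 × 0.82653 = ZAR 202,453.89
ZAR 202,453.89 × 0.59720 = SEK 120,905.47
Profit = SEK 120,905.47 − SEK 118,000.00

Profit: SEK 2,905.47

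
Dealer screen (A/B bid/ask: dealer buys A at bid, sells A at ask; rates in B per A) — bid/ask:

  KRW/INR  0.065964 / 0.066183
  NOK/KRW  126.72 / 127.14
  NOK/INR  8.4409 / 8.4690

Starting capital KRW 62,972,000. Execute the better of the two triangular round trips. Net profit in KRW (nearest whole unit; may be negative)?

Best loop KRW → NOK → INR → KRW:
KRW 62,972,000 ÷ 127.14 (buy NOK at ask) = NOK 495,296.52
NOK 495,296.52 × 8.4409 (sell NOK at bid) = INR 4,180,748.43
INR 4,180,748.43 ÷ 0.066183 (buy KRW at ask) = KRW 63,169,521

Net profit: KRW 197,521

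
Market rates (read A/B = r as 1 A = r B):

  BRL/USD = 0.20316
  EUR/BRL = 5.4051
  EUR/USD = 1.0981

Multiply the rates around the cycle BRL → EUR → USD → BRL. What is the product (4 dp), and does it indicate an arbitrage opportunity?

1.0000 (no arbitrage)

Around BRL → EUR → USD → BRL: 1 ÷ 5.4051 × 1.0981 ÷ 0.20316 = 1.000000
Product ≈ 1 (deviation 0.000%, within rounding noise).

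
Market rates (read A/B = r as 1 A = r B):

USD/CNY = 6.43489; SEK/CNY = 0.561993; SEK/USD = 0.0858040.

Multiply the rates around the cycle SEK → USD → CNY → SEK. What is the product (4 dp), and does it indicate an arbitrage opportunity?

0.9825 (arbitrage exists)

Around SEK → USD → CNY → SEK: 1 × 0.0858040 × 6.43489 ÷ 0.561993 = 0.982467
Product < 1; profitable direction is SEK → CNY → USD → SEK.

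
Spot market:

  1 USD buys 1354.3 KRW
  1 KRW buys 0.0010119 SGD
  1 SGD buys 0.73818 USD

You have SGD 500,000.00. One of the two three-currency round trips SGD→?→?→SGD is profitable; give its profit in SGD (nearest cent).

Profitable loop is SGD → USD → KRW → SGD:
SGD 500,000.00 × 0.73818 = USD 369,090.00
USD 369,090.00 × 1354.3 = KRW 499,858,587
KRW 499,858,587 × 0.0010119 = SGD 505,806.90
Profit = SGD 505,806.90 − SGD 500,000.00

Profit: SGD 5,806.90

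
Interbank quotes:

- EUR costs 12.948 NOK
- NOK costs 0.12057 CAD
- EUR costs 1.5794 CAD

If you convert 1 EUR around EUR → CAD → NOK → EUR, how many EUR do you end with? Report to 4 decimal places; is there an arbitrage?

1.0117 (arbitrage exists)

Around EUR → CAD → NOK → EUR: 1 × 1.5794 ÷ 0.12057 ÷ 12.948 = 1.011696
Product > 1; profitable direction is EUR → CAD → NOK → EUR.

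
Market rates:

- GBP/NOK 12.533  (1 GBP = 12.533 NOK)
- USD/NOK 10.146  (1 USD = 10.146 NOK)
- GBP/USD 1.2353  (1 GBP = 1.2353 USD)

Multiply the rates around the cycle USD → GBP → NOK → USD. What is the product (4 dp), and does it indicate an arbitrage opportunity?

1.0000 (no arbitrage)

Around USD → GBP → NOK → USD: 1 ÷ 1.2353 × 12.533 ÷ 10.146 = 0.999972
Product ≈ 1 (deviation 0.003%, within rounding noise).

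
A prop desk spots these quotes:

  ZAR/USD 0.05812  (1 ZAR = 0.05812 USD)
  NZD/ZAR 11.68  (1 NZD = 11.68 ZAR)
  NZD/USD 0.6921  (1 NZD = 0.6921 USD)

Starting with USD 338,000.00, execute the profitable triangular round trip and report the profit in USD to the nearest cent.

Profit: USD 6,601.45

Profitable loop is USD → ZAR → NZD → USD:
USD 338,000.00 ÷ 0.05812 = ZAR 5,815,554.03
ZAR 5,815,554.03 ÷ 11.68 = NZD 497,907.02
NZD 497,907.02 × 0.6921 = USD 344,601.45
Profit = USD 344,601.45 − USD 338,000.00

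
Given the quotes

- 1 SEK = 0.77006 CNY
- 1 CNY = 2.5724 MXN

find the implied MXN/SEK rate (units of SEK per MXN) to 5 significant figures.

MXN/SEK = 0.50482

1 MXN ÷ 2.5724 = 0.388742 CNY
0.388742 CNY ÷ 0.77006 = 0.50482 SEK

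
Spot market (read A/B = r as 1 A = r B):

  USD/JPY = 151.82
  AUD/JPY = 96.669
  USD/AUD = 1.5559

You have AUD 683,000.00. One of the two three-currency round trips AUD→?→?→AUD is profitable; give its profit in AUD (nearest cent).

Profit: AUD 6,415.09

Profitable loop is AUD → USD → JPY → AUD:
AUD 683,000.00 ÷ 1.5559 = USD 438,974.23
USD 438,974.23 × 151.82 = JPY 66,645,067
JPY 66,645,067 ÷ 96.669 = AUD 689,415.09
Profit = AUD 689,415.09 − AUD 683,000.00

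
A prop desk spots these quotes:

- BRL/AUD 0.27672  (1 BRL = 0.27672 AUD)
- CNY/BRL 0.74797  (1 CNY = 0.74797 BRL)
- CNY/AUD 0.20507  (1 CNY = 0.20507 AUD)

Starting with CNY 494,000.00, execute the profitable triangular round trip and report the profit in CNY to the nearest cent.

Profit: CNY 4,596.87

Profitable loop is CNY → BRL → AUD → CNY:
CNY 494,000.00 × 0.74797 = BRL 369,497.18
BRL 369,497.18 × 0.27672 = AUD 102,247.26
AUD 102,247.26 ÷ 0.20507 = CNY 498,596.87
Profit = CNY 498,596.87 − CNY 494,000.00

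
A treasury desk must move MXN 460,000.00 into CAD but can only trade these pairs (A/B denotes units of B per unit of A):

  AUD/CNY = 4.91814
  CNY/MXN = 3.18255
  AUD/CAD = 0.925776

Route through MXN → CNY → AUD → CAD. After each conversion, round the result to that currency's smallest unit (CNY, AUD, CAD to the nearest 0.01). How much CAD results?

CAD 27,207.44

MXN 460,000.00 ÷ 3.18255 = CNY 144,538.18
CNY 144,538.18 ÷ 4.91814 = AUD 29,388.79
AUD 29,388.79 × 0.925776 = CAD 27,207.44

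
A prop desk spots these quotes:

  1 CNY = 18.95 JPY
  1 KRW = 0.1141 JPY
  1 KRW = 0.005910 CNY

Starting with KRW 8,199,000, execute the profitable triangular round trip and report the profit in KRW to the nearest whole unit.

Profitable loop is KRW → JPY → CNY → KRW:
KRW 8,199,000 × 0.1141 = JPY 935,506
JPY 935,506 ÷ 18.95 = CNY 49,367.07
CNY 49,367.07 ÷ 0.005910 = KRW 8,353,141
Profit = KRW 8,353,141 − KRW 8,199,000

Profit: KRW 154,141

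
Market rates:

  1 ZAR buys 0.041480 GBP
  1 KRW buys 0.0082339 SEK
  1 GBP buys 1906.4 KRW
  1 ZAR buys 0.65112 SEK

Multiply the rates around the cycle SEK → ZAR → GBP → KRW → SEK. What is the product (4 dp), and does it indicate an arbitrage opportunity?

Around SEK → ZAR → GBP → KRW → SEK: 1 ÷ 0.65112 × 0.041480 × 1906.4 × 0.0082339 = 0.999994
Product ≈ 1 (deviation 0.001%, within rounding noise).

1.0000 (no arbitrage)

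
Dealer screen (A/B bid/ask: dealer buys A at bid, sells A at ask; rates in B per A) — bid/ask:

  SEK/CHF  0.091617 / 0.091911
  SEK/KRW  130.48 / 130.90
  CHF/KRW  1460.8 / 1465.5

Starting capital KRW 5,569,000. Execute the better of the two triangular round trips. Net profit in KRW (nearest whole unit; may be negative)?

Net profit: KRW 124,829

Best loop KRW → SEK → CHF → KRW:
KRW 5,569,000 ÷ 130.90 (buy SEK at ask) = SEK 42,543.93
SEK 42,543.93 × 0.091617 (sell SEK at bid) = CHF 3,897.75
CHF 3,897.75 × 1460.8 (sell CHF at bid) = KRW 5,693,829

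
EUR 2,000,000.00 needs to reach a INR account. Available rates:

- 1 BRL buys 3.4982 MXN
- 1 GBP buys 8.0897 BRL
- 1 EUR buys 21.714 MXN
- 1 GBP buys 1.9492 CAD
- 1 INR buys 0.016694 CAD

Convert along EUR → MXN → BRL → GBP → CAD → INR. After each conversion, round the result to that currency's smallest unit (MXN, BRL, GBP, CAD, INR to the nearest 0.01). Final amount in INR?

INR 179,179,685.52

EUR 2,000,000.00 × 21.714 = MXN 43,428,000.00
MXN 43,428,000.00 ÷ 3.4982 = BRL 12,414,384.54
BRL 12,414,384.54 ÷ 8.0897 = GBP 1,534,591.46
GBP 1,534,591.46 × 1.9492 = CAD 2,991,225.67
CAD 2,991,225.67 ÷ 0.016694 = INR 179,179,685.52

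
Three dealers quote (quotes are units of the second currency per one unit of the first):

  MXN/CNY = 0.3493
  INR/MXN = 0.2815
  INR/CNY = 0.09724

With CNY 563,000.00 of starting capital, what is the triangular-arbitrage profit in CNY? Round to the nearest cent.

Profitable loop is CNY → INR → MXN → CNY:
CNY 563,000.00 ÷ 0.09724 = INR 5,789,798.44
INR 5,789,798.44 × 0.2815 = MXN 1,629,828.26
MXN 1,629,828.26 × 0.3493 = CNY 569,299.01
Profit = CNY 569,299.01 − CNY 563,000.00

Profit: CNY 6,299.01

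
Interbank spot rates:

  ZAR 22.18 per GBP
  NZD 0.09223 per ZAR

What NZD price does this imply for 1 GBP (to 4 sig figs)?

1 GBP × 22.18 = 22.18 ZAR
22.18 ZAR × 0.09223 = 2.04566 NZD

GBP/NZD = 2.046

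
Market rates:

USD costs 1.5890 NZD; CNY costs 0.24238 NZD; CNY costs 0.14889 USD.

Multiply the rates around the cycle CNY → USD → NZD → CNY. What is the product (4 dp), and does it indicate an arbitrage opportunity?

Around CNY → USD → NZD → CNY: 1 × 0.14889 × 1.5890 ÷ 0.24238 = 0.976096
Product < 1; profitable direction is CNY → NZD → USD → CNY.

0.9761 (arbitrage exists)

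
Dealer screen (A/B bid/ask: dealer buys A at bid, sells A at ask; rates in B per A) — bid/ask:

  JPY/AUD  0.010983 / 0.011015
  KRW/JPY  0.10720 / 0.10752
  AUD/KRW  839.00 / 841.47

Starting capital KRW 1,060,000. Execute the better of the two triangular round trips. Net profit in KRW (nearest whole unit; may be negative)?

Best loop KRW → AUD → JPY → KRW:
KRW 1,060,000 ÷ 841.47 (buy AUD at ask) = AUD 1,259.70
AUD 1,259.70 ÷ 0.011015 (buy JPY at ask) = JPY 114,362
JPY 114,362 ÷ 0.10752 (buy KRW at ask) = KRW 1,063,637

Net profit: KRW 3,637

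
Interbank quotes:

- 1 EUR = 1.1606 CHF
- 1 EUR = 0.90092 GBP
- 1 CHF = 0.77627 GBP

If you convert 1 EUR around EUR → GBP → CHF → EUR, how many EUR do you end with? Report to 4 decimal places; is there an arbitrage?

1.0000 (no arbitrage)

Around EUR → GBP → CHF → EUR: 1 × 0.90092 ÷ 0.77627 ÷ 1.1606 = 0.999979
Product ≈ 1 (deviation 0.002%, within rounding noise).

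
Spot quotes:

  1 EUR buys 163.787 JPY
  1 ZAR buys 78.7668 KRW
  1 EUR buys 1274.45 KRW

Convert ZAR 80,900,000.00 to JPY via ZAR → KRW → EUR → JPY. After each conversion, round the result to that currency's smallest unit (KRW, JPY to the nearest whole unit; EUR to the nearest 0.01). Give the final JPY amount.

JPY 818,932,959

ZAR 80,900,000.00 × 78.7668 = KRW 6,372,234,120
KRW 6,372,234,120 ÷ 1274.45 = EUR 4,999,987.54
EUR 4,999,987.54 × 163.787 = JPY 818,932,959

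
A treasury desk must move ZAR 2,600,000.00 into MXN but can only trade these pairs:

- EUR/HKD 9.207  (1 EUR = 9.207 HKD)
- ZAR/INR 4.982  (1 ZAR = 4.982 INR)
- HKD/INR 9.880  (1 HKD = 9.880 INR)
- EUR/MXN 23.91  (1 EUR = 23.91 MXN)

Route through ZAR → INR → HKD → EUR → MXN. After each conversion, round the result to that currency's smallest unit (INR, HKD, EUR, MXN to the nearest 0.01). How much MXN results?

MXN 3,404,721.12

ZAR 2,600,000.00 × 4.982 = INR 12,953,200.00
INR 12,953,200.00 ÷ 9.880 = HKD 1,311,052.63
HKD 1,311,052.63 ÷ 9.207 = EUR 142,397.37
EUR 142,397.37 × 23.91 = MXN 3,404,721.12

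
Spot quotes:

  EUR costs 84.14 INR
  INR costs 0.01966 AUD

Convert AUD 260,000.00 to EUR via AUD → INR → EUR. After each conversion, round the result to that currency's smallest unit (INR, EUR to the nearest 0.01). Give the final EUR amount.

EUR 157,176.40

AUD 260,000.00 ÷ 0.01966 = INR 13,224,821.97
INR 13,224,821.97 ÷ 84.14 = EUR 157,176.40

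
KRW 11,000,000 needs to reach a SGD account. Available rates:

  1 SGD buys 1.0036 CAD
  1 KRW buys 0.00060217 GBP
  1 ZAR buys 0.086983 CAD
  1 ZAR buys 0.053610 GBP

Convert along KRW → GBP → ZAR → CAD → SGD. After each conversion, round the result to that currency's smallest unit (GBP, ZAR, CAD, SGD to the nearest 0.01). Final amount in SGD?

SGD 10,708.77

KRW 11,000,000 × 0.00060217 = GBP 6,623.87
GBP 6,623.87 ÷ 0.053610 = ZAR 123,556.61
ZAR 123,556.61 × 0.086983 = CAD 10,747.32
CAD 10,747.32 ÷ 1.0036 = SGD 10,708.77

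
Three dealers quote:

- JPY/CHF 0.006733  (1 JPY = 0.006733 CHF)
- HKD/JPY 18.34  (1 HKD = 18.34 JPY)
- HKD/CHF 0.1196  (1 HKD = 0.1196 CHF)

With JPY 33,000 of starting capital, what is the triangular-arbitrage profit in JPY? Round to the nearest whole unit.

Profit: JPY 1,071

Profitable loop is JPY → CHF → HKD → JPY:
JPY 33,000 × 0.006733 = CHF 222.19
CHF 222.19 ÷ 0.1196 = HKD 1,857.77
HKD 1,857.77 × 18.34 = JPY 34,071
Profit = JPY 34,071 − JPY 33,000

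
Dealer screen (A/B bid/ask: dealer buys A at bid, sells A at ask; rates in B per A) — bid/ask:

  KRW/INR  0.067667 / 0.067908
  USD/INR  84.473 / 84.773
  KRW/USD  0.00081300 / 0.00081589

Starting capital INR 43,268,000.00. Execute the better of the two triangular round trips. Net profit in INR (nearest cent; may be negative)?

Best loop INR → KRW → USD → INR:
INR 43,268,000.00 ÷ 0.067908 (buy KRW at ask) = KRW 637,156,152
KRW 637,156,152 × 0.00081300 (sell KRW at bid) = USD 518,007.95
USD 518,007.95 × 84.473 (sell USD at bid) = INR 43,757,685.72

Net profit: INR 489,685.72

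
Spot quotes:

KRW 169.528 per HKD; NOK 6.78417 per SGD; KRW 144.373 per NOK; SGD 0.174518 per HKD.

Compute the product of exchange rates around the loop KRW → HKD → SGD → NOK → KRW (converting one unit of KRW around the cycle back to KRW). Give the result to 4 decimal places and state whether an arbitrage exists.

Around KRW → HKD → SGD → NOK → KRW: 1 ÷ 169.528 × 0.174518 × 6.78417 × 144.373 = 1.008281
Product > 1; profitable direction is KRW → HKD → SGD → NOK → KRW.

1.0083 (arbitrage exists)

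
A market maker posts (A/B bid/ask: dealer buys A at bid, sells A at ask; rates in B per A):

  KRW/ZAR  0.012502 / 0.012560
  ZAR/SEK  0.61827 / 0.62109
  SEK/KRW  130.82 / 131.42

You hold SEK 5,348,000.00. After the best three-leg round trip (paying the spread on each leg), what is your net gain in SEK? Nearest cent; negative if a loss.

Best loop SEK → KRW → ZAR → SEK:
SEK 5,348,000.00 × 130.82 (sell SEK at bid) = KRW 699,625,360
KRW 699,625,360 × 0.012502 (sell KRW at bid) = ZAR 8,746,716.25
ZAR 8,746,716.25 × 0.61827 (sell ZAR at bid) = SEK 5,407,832.26

Net profit: SEK 59,832.26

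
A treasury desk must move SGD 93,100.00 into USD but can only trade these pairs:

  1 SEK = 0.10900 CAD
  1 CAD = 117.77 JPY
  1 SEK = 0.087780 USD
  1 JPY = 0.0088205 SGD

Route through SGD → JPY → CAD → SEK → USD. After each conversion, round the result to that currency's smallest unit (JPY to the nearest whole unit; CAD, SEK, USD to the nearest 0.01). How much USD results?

USD 72,175.68

SGD 93,100.00 ÷ 0.0088205 = JPY 10,554,957
JPY 10,554,957 ÷ 117.77 = CAD 89,623.48
CAD 89,623.48 ÷ 0.10900 = SEK 822,233.76
SEK 822,233.76 × 0.087780 = USD 72,175.68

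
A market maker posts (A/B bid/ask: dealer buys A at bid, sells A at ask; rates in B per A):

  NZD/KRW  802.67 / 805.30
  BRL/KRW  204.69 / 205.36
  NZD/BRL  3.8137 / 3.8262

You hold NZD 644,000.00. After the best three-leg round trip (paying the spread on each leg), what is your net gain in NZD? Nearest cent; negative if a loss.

Best loop NZD → KRW → BRL → NZD:
NZD 644,000.00 × 802.67 (sell NZD at bid) = KRW 516,919,480
KRW 516,919,480 ÷ 205.36 (buy BRL at ask) = BRL 2,517,138.10
BRL 2,517,138.10 ÷ 3.8262 (buy NZD at ask) = NZD 657,868.93

Net profit: NZD 13,868.93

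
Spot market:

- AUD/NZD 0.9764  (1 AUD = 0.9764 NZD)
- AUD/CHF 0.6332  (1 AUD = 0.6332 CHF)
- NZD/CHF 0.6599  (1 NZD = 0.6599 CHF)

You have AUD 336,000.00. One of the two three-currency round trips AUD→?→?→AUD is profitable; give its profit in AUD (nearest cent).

Profit: AUD 5,904.07

Profitable loop is AUD → NZD → CHF → AUD:
AUD 336,000.00 × 0.9764 = NZD 328,070.40
NZD 328,070.40 × 0.6599 = CHF 216,493.66
CHF 216,493.66 ÷ 0.6332 = AUD 341,904.07
Profit = AUD 341,904.07 − AUD 336,000.00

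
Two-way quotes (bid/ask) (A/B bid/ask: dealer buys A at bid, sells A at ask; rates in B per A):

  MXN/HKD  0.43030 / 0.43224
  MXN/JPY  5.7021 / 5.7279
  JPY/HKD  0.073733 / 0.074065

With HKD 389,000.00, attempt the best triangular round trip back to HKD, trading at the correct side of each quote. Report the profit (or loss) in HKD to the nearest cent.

Net profit: HKD 5,559.49

Best loop HKD → JPY → MXN → HKD:
HKD 389,000.00 ÷ 0.074065 (buy JPY at ask) = JPY 5,252,143
JPY 5,252,143 ÷ 5.7279 (buy MXN at ask) = MXN 916,940.48
MXN 916,940.48 × 0.43030 (sell MXN at bid) = HKD 394,559.49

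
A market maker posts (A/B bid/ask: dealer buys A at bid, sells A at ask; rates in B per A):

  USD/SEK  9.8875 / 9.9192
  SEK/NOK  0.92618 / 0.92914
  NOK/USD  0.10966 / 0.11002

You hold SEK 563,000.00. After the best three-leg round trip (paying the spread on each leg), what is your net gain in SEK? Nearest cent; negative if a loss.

Best loop SEK → NOK → USD → SEK:
SEK 563,000.00 × 0.92618 (sell SEK at bid) = NOK 521,439.34
NOK 521,439.34 × 0.10966 (sell NOK at bid) = USD 57,181.04
USD 57,181.04 × 9.8875 (sell USD at bid) = SEK 565,377.51

Net profit: SEK 2,377.51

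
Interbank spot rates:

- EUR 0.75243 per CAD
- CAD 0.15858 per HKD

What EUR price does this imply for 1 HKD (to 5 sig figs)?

HKD/EUR = 0.11932

1 HKD × 0.15858 = 0.15858 CAD
0.15858 CAD × 0.75243 = 0.11932 EUR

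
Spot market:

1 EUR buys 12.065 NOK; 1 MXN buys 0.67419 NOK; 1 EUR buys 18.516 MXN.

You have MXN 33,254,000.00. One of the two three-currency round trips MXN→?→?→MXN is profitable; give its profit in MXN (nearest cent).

Profit: MXN 1,152,939.58

Profitable loop is MXN → NOK → EUR → MXN:
MXN 33,254,000.00 × 0.67419 = NOK 22,419,514.26
NOK 22,419,514.26 ÷ 12.065 = EUR 1,858,227.46
EUR 1,858,227.46 × 18.516 = MXN 34,406,939.58
Profit = MXN 34,406,939.58 − MXN 33,254,000.00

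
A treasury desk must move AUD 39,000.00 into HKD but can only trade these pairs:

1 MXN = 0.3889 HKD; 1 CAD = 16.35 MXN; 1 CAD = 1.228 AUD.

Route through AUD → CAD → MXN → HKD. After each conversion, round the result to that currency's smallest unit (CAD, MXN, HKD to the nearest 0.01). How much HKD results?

HKD 201,939.83

AUD 39,000.00 ÷ 1.228 = CAD 31,758.96
CAD 31,758.96 × 16.35 = MXN 519,259.00
MXN 519,259.00 × 0.3889 = HKD 201,939.83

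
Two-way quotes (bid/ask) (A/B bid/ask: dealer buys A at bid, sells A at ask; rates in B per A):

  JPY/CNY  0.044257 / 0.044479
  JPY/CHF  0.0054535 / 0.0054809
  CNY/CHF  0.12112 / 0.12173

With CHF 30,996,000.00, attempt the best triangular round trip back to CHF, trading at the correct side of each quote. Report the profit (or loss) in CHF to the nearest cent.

Net profit: CHF 223,671.79

Best loop CHF → CNY → JPY → CHF:
CHF 30,996,000.00 ÷ 0.12173 (buy CNY at ask) = CNY 254,629,097.18
CNY 254,629,097.18 ÷ 0.044479 (buy JPY at ask) = JPY 5,724,703,729
JPY 5,724,703,729 × 0.0054535 (sell JPY at bid) = CHF 31,219,671.79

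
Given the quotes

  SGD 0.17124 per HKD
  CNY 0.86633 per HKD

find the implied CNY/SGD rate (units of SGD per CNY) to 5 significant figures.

CNY/SGD = 0.19766

1 CNY ÷ 0.86633 = 1.15429 HKD
1.15429 HKD × 0.17124 = 0.197661 SGD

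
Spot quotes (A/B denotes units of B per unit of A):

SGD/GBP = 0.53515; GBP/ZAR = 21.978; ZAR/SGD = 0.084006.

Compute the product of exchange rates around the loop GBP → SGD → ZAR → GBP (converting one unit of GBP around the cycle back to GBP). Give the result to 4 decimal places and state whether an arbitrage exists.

1.0121 (arbitrage exists)

Around GBP → SGD → ZAR → GBP: 1 ÷ 0.53515 ÷ 0.084006 ÷ 21.978 = 1.012106
Product > 1; profitable direction is GBP → SGD → ZAR → GBP.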